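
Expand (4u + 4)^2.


Expand (4u + 4)^2 by repeated multiplication:
= 16u^2 + 32u + 16


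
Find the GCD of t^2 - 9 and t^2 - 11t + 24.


Factor each:
  t^2 - 9 = (t - 3)(t + 3)
  t^2 - 11t + 24 = (t - 3)(t - 8)
Common monic factor: t - 3


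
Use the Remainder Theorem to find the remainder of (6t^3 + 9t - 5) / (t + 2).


By the Remainder Theorem, the remainder equals p(-2):
  6*(-2)^3 = -48
  0*(-2)^2 = 0
  9*(-2)^1 = -18
  constant: -5
Sum: -48 + 0 - 18 - 5 = -71


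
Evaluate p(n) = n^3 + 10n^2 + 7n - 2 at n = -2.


Using direct substitution:
  1 * (-2)^3 = -8
  10 * (-2)^2 = 40
  7 * (-2)^1 = -14
  constant: -2
Sum = -8 + 40 - 14 - 2 = 16


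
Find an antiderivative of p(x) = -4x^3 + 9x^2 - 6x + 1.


Reverse power rule on each term:
  ∫ -4x^3 dx = -x^4
  ∫ 9x^2 dx = 3x^3
  ∫ -6x dx = -3x^2
  ∫ 1 dx = x
F(x) = -x^4 + 3x^3 - 3x^2 + x + C


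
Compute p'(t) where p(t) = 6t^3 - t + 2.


Apply the power rule term by term:
  d/dt(6t^3) = 18t^2
  d/dt(-t) = -1
  d/dt(2) = 0
p'(t) = 18t^2 - 1


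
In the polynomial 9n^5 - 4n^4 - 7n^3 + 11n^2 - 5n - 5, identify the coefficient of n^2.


Read off the coefficient of n^2: 11


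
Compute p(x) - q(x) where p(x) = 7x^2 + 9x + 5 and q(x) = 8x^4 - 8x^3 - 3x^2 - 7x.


Distribute the minus sign:
  (7x^2 + 9x + 5)
- (8x^4 - 8x^3 - 3x^2 - 7x)
Negate second polynomial: -8x^4 + 8x^3 + 3x^2 + 7x
Add: -8x^4 + 8x^3 + 10x^2 + 16x + 5


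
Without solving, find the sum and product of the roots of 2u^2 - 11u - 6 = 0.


For au^2+bu+c=0: sum = -b/a, product = c/a.
a=2, b=-11, c=-6
Sum = -(-11)/2 = 11/2
Product = (-6)/2 = -3


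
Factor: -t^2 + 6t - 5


Roots satisfy r1 + r2 = -b/a = 6 and r1*r2 = c/a = 5.
So r1 = 5, r2 = 1.
-t^2 + 6t - 5 = -(t - r1)(t - r2) = -(t - 5)(t - 1)


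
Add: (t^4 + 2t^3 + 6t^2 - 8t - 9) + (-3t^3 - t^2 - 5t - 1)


Align terms by degree and add:
  t^4 + 2t^3 + 6t^2 - 8t - 9
  -3t^3 - t^2 - 5t - 1
= t^4 - t^3 + 5t^2 - 13t - 10


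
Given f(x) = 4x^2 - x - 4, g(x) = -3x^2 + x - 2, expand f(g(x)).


Substitute g(x) into f:
f(g(x)) = 4*(-3x^2 + x - 2)^2 + (-1)*(-3x^2 + x - 2) + (-4)
(-3x^2 + x - 2)^2 = 9x^4 - 6x^3 + 13x^2 - 4x + 4
Expand and combine: 36x^4 - 24x^3 + 55x^2 - 17x + 14


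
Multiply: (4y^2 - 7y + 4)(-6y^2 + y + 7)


Distribute each term of the first polynomial:
  (4y^2)(-6y^2 + y + 7) = -24y^4 + 4y^3 + 28y^2
  (-7y)(-6y^2 + y + 7) = 42y^3 - 7y^2 - 49y
  (4)(-6y^2 + y + 7) = -24y^2 + 4y + 28
Sum: -24y^4 + 46y^3 - 3y^2 - 45y + 28


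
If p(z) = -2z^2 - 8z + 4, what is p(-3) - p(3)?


p(-3) = 10
p(3) = -38
p(-3) - p(3) = 10 + 38 = 48


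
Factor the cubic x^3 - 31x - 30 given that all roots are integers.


Try integer roots (divisors of -30). x=-1: p(-1)=0.
Divide out (x + 1): quotient is x^2 - x - 30.
Factor the quadratic: (x + 5)(x - 6)
Result: (x + 1)(x + 5)(x - 6)


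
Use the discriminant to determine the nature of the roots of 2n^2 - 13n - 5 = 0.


D = b^2 - 4ac = (-13)^2 - 4(2)(-5) = 169 + 40 = 209
Since D > 0: two distinct irrational roots


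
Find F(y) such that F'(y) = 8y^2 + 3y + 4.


Reverse power rule on each term:
  ∫ 8y^2 dy = (8/3)y^3
  ∫ 3y dy = (3/2)y^2
  ∫ 4 dy = 4y
F(y) = (8/3)y^3 + (3/2)y^2 + 4y + C


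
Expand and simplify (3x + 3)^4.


Expand (3x + 3)^4 by repeated multiplication:
  (3x + 3)^2 = 9x^2 + 18x + 9
  (3x + 3)^3 = 27x^3 + 81x^2 + 81x + 27
= 81x^4 + 324x^3 + 486x^2 + 324x + 81


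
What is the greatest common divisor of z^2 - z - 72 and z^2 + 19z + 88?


Factor each:
  z^2 - z - 72 = (z + 8)(z - 9)
  z^2 + 19z + 88 = (z + 8)(z + 11)
Common monic factor: z + 8


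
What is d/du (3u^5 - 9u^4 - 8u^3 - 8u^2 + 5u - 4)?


Apply the power rule term by term:
  d/du(3u^5) = 15u^4
  d/du(-9u^4) = -36u^3
  d/du(-8u^3) = -24u^2
  d/du(-8u^2) = -16u
  d/du(5u) = 5
  d/du(-4) = 0
p'(u) = 15u^4 - 36u^3 - 24u^2 - 16u + 5


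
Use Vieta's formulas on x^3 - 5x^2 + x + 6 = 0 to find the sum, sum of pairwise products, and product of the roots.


Monic cubic x^3+bx^2+cx+d=0: sum=-b, pairwise sum=c, product=-d.
b=-5, c=1, d=6
r1+r2+r3 = 5
r1r2+r1r3+r2r3 = 1
r1r2r3 = -6


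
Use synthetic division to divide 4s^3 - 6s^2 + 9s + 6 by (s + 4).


Synthetic division with c = -4. Coefficients: 4, -6, 9, 6
Bring down 4.
  4 * -4 = -16; -16 - 6 = -22
  -22 * -4 = 88; 88 + 9 = 97
  97 * -4 = -388; -388 + 6 = -382
Quotient: 4s^2 - 22s + 97, Remainder: -382


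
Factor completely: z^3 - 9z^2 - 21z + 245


Try integer roots (divisors of 245). z=7: p(7)=0.
Divide out (z - 7): quotient is z^2 - 2z - 35.
Factor the quadratic: (z - 7)(z + 5)
Result: (z - 7)(z - 7)(z + 5)


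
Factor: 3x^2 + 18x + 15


Roots satisfy r1 + r2 = -b/a = -6 and r1*r2 = c/a = 5.
So r1 = -5, r2 = -1.
3x^2 + 18x + 15 = 3(x - r1)(x - r2) = 3(x + 5)(x + 1)


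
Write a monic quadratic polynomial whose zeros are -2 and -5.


p(x) = (x + 2)(x + 5)
Expand: x^2 + 7x + 10


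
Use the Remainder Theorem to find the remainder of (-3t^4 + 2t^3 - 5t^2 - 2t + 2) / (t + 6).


By the Remainder Theorem, the remainder equals p(-6):
  -3*(-6)^4 = -3888
  2*(-6)^3 = -432
  -5*(-6)^2 = -180
  -2*(-6)^1 = 12
  constant: 2
Sum: -3888 - 432 - 180 + 12 + 2 = -4486


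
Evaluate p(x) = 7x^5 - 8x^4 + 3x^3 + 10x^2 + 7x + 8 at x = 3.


Using direct substitution:
  7 * (3)^5 = 1701
  -8 * (3)^4 = -648
  3 * (3)^3 = 81
  10 * (3)^2 = 90
  7 * (3)^1 = 21
  constant: 8
Sum = 1701 - 648 + 81 + 90 + 21 + 8 = 1253


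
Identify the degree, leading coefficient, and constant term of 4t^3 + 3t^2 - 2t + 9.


Highest power of t is 3, with coefficient 4. Constant term is 9.
Degree = 3, leading coefficient = 4, constant term = 9


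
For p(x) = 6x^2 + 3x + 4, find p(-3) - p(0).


p(-3) = 49
p(0) = 4
p(-3) - p(0) = 49 - 4 = 45


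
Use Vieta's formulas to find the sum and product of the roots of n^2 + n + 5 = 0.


For an^2+bn+c=0: sum = -b/a, product = c/a.
a=1, b=1, c=5
Sum = -(1)/1 = -1
Product = (5)/1 = 5


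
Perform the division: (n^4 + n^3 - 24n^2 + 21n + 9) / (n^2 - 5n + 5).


(n^4 + n^3 - 24n^2 + 21n + 9) / (n^2 - 5n + 5)
Step 1: n^2 * (n^2 - 5n + 5) = n^4 - 5n^3 + 5n^2; subtract.
Step 2: 6n * (n^2 - 5n + 5) = 6n^3 - 30n^2 + 30n; subtract.
Step 3: 1 * (n^2 - 5n + 5) = n^2 - 5n + 5; subtract.
Quotient: n^2 + 6n + 1, Remainder: -4n + 4


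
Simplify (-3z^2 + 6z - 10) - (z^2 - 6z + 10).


Distribute the minus sign:
  (-3z^2 + 6z - 10)
- (z^2 - 6z + 10)
Negate second polynomial: -z^2 + 6z - 10
Add: -4z^2 + 12z - 20


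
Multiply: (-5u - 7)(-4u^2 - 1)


Distribute each term of the first polynomial:
  (-5u)(-4u^2 - 1) = 20u^3 + 5u
  (-7)(-4u^2 - 1) = 28u^2 + 7
Sum: 20u^3 + 28u^2 + 5u + 7


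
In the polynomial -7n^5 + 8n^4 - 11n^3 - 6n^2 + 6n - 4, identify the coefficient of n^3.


Read off the coefficient of n^3: -11


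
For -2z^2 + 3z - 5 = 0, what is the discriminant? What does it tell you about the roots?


D = b^2 - 4ac = (3)^2 - 4(-2)(-5) = 9 - 40 = -31
Since D < 0: two complex conjugate roots (no real roots)


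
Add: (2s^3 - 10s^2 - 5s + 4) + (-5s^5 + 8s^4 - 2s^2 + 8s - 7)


Align terms by degree and add:
  2s^3 - 10s^2 - 5s + 4
  -5s^5 + 8s^4 - 2s^2 + 8s - 7
= -5s^5 + 8s^4 + 2s^3 - 12s^2 + 3s - 3


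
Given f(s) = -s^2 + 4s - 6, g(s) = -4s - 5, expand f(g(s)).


Substitute g(s) into f:
f(g(s)) = -1*(-4s - 5)^2 + 4*(-4s - 5) + (-6)
(-4s - 5)^2 = 16s^2 + 40s + 25
Expand and combine: -16s^2 - 56s - 51


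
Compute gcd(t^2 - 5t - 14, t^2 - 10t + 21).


Factor each:
  t^2 - 5t - 14 = (t - 7)(t + 2)
  t^2 - 10t + 21 = (t - 7)(t - 3)
Common monic factor: t - 7


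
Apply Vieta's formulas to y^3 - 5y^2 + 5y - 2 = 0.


Monic cubic y^3+by^2+cy+d=0: sum=-b, pairwise sum=c, product=-d.
b=-5, c=5, d=-2
r1+r2+r3 = 5
r1r2+r1r3+r2r3 = 5
r1r2r3 = 2


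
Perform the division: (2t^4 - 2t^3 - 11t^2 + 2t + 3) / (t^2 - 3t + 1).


(2t^4 - 2t^3 - 11t^2 + 2t + 3) / (t^2 - 3t + 1)
Step 1: 2t^2 * (t^2 - 3t + 1) = 2t^4 - 6t^3 + 2t^2; subtract.
Step 2: 4t * (t^2 - 3t + 1) = 4t^3 - 12t^2 + 4t; subtract.
Step 3: -1 * (t^2 - 3t + 1) = -t^2 + 3t - 1; subtract.
Quotient: 2t^2 + 4t - 1, Remainder: -5t + 4


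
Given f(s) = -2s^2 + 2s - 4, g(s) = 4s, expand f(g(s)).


Substitute g(s) into f:
f(g(s)) = -2*(4s)^2 + 2*(4s) + (-4)
(4s)^2 = 16s^2
Expand and combine: -32s^2 + 8s - 4


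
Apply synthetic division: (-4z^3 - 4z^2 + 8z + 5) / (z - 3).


Synthetic division with c = 3. Coefficients: -4, -4, 8, 5
Bring down -4.
  -4 * 3 = -12; -12 - 4 = -16
  -16 * 3 = -48; -48 + 8 = -40
  -40 * 3 = -120; -120 + 5 = -115
Quotient: -4z^2 - 16z - 40, Remainder: -115


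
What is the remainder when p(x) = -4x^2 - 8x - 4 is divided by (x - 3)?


By the Remainder Theorem, the remainder equals p(3):
  -4*(3)^2 = -36
  -8*(3)^1 = -24
  constant: -4
Sum: -36 - 24 - 4 = -64


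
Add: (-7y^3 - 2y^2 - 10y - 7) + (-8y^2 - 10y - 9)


Align terms by degree and add:
  -7y^3 - 2y^2 - 10y - 7
  -8y^2 - 10y - 9
= -7y^3 - 10y^2 - 20y - 16


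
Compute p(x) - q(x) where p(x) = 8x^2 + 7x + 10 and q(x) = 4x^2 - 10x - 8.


Distribute the minus sign:
  (8x^2 + 7x + 10)
- (4x^2 - 10x - 8)
Negate second polynomial: -4x^2 + 10x + 8
Add: 4x^2 + 17x + 18


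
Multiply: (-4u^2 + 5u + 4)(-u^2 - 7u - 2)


Distribute each term of the first polynomial:
  (-4u^2)(-u^2 - 7u - 2) = 4u^4 + 28u^3 + 8u^2
  (5u)(-u^2 - 7u - 2) = -5u^3 - 35u^2 - 10u
  (4)(-u^2 - 7u - 2) = -4u^2 - 28u - 8
Sum: 4u^4 + 23u^3 - 31u^2 - 38u - 8


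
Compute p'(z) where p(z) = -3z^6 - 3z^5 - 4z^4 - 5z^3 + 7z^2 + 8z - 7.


Apply the power rule term by term:
  d/dz(-3z^6) = -18z^5
  d/dz(-3z^5) = -15z^4
  d/dz(-4z^4) = -16z^3
  d/dz(-5z^3) = -15z^2
  d/dz(7z^2) = 14z
  d/dz(8z) = 8
  d/dz(-7) = 0
p'(z) = -18z^5 - 15z^4 - 16z^3 - 15z^2 + 14z + 8


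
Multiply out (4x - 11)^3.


Expand (4x - 11)^3 by repeated multiplication:
  (4x - 11)^2 = 16x^2 - 88x + 121
= 64x^3 - 528x^2 + 1452x - 1331


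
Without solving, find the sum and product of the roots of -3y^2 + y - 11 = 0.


For ay^2+by+c=0: sum = -b/a, product = c/a.
a=-3, b=1, c=-11
Sum = -(1)/-3 = 1/3
Product = (-11)/-3 = 11/3


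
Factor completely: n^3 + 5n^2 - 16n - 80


Try integer roots (divisors of -80). n=-5: p(-5)=0.
Divide out (n + 5): quotient is n^2 - 16.
Factor the quadratic: (n + 4)(n - 4)
Result: (n + 5)(n + 4)(n - 4)


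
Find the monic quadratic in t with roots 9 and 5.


p(t) = (t - 9)(t - 5)
Expand: t^2 - 14t + 45


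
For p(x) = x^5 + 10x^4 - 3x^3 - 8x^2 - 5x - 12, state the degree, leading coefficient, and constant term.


Highest power of x is 5, with coefficient 1. Constant term is -12.
Degree = 5, leading coefficient = 1, constant term = -12


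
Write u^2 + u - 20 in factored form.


Roots satisfy r1 + r2 = -b/a = -1 and r1*r2 = c/a = -20.
So r1 = 4, r2 = -5.
u^2 + u - 20 = (u - r1)(u - r2) = (u - 4)(u + 5)


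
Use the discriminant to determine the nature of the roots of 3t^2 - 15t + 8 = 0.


D = b^2 - 4ac = (-15)^2 - 4(3)(8) = 225 - 96 = 129
Since D > 0: two distinct irrational roots


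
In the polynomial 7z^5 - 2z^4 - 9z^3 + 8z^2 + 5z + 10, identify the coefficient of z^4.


Read off the coefficient of z^4: -2


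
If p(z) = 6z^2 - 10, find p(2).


Using direct substitution:
  6 * (2)^2 = 24
  0 * (2)^1 = 0
  constant: -10
Sum = 24 + 0 - 10 = 14


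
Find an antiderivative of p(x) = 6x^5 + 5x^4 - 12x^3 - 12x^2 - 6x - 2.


Reverse power rule on each term:
  ∫ 6x^5 dx = x^6
  ∫ 5x^4 dx = x^5
  ∫ -12x^3 dx = -3x^4
  ∫ -12x^2 dx = -4x^3
  ∫ -6x dx = -3x^2
  ∫ -2 dx = -2x
F(x) = x^6 + x^5 - 3x^4 - 4x^3 - 3x^2 - 2x + C


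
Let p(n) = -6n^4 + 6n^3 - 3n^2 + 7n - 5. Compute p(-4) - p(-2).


p(-4) = -2001
p(-2) = -175
p(-4) - p(-2) = -2001 + 175 = -1826


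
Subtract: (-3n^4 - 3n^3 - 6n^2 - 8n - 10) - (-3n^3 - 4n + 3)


Distribute the minus sign:
  (-3n^4 - 3n^3 - 6n^2 - 8n - 10)
- (-3n^3 - 4n + 3)
Negate second polynomial: 3n^3 + 4n - 3
Add: -3n^4 - 6n^2 - 4n - 13


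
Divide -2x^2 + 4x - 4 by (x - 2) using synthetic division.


Synthetic division with c = 2. Coefficients: -2, 4, -4
Bring down -2.
  -2 * 2 = -4; -4 + 4 = 0
  0 * 2 = 0; 0 - 4 = -4
Quotient: -2x, Remainder: -4


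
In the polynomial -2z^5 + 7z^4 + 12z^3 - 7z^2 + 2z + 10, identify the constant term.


Read off the constant term: 10


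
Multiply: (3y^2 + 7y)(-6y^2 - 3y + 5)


Distribute each term of the first polynomial:
  (3y^2)(-6y^2 - 3y + 5) = -18y^4 - 9y^3 + 15y^2
  (7y)(-6y^2 - 3y + 5) = -42y^3 - 21y^2 + 35y
Sum: -18y^4 - 51y^3 - 6y^2 + 35y


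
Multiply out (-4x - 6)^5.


Expand (-4x - 6)^5 by repeated multiplication:
  (-4x - 6)^2 = 16x^2 + 48x + 36
  (-4x - 6)^3 = -64x^3 - 288x^2 - 432x - 216
  (-4x - 6)^4 = 256x^4 + 1536x^3 + 3456x^2 + 3456x + 1296
= -1024x^5 - 7680x^4 - 23040x^3 - 34560x^2 - 25920x - 7776


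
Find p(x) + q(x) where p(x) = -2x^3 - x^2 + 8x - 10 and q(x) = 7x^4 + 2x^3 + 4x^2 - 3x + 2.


Align terms by degree and add:
  -2x^3 - x^2 + 8x - 10
+ 7x^4 + 2x^3 + 4x^2 - 3x + 2
= 7x^4 + 3x^2 + 5x - 8


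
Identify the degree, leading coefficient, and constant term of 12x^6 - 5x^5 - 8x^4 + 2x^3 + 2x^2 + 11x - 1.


Highest power of x is 6, with coefficient 12. Constant term is -1.
Degree = 6, leading coefficient = 12, constant term = -1


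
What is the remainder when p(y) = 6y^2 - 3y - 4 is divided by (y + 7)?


By the Remainder Theorem, the remainder equals p(-7):
  6*(-7)^2 = 294
  -3*(-7)^1 = 21
  constant: -4
Sum: 294 + 21 - 4 = 311


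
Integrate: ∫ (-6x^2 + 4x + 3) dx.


Reverse power rule on each term:
  ∫ -6x^2 dx = -2x^3
  ∫ 4x dx = 2x^2
  ∫ 3 dx = 3x
F(x) = -2x^3 + 2x^2 + 3x + C


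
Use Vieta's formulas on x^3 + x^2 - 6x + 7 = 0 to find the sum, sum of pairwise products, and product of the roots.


Monic cubic x^3+bx^2+cx+d=0: sum=-b, pairwise sum=c, product=-d.
b=1, c=-6, d=7
r1+r2+r3 = -1
r1r2+r1r3+r2r3 = -6
r1r2r3 = -7


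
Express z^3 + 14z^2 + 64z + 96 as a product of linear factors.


Try integer roots (divisors of 96). z=-4: p(-4)=0.
Divide out (z + 4): quotient is z^2 + 10z + 24.
Factor the quadratic: (z + 6)(z + 4)
Result: (z + 4)(z + 6)(z + 4)


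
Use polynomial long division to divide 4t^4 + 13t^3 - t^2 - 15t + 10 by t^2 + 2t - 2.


(4t^4 + 13t^3 - t^2 - 15t + 10) / (t^2 + 2t - 2)
Step 1: 4t^2 * (t^2 + 2t - 2) = 4t^4 + 8t^3 - 8t^2; subtract.
Step 2: 5t * (t^2 + 2t - 2) = 5t^3 + 10t^2 - 10t; subtract.
Step 3: -3 * (t^2 + 2t - 2) = -3t^2 - 6t + 6; subtract.
Quotient: 4t^2 + 5t - 3, Remainder: t + 4


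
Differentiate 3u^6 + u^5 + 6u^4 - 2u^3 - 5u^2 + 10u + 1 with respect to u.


Apply the power rule term by term:
  d/du(3u^6) = 18u^5
  d/du(u^5) = 5u^4
  d/du(6u^4) = 24u^3
  d/du(-2u^3) = -6u^2
  d/du(-5u^2) = -10u
  d/du(10u) = 10
  d/du(1) = 0
p'(u) = 18u^5 + 5u^4 + 24u^3 - 6u^2 - 10u + 10


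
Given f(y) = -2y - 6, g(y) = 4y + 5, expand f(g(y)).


Substitute g(y) into f:
f(g(y)) = -2*(4y + 5) + (-6)
Expand and combine: -8y - 16


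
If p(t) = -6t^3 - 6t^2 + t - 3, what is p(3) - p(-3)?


p(3) = -216
p(-3) = 102
p(3) - p(-3) = -216 - 102 = -318


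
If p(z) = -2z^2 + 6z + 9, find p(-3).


Using direct substitution:
  -2 * (-3)^2 = -18
  6 * (-3)^1 = -18
  constant: 9
Sum = -18 - 18 + 9 = -27


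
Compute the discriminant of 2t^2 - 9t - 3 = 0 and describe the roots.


D = b^2 - 4ac = (-9)^2 - 4(2)(-3) = 81 + 24 = 105
Since D > 0: two distinct irrational roots


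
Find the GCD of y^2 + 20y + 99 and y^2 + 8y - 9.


Factor each:
  y^2 + 20y + 99 = (y + 9)(y + 11)
  y^2 + 8y - 9 = (y + 9)(y - 1)
Common monic factor: y + 9


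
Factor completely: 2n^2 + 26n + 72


Roots satisfy r1 + r2 = -b/a = -13 and r1*r2 = c/a = 36.
So r1 = -9, r2 = -4.
2n^2 + 26n + 72 = 2(n - r1)(n - r2) = 2(n + 9)(n + 4)


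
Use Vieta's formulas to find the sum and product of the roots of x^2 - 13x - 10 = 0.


For ax^2+bx+c=0: sum = -b/a, product = c/a.
a=1, b=-13, c=-10
Sum = -(-13)/1 = 13
Product = (-10)/1 = -10


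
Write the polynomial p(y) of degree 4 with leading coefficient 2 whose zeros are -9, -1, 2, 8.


p(y) = 2(y + 9)(y + 1)(y - 2)(y - 8)
Expand: 2y^4 - 150y^2 + 140y + 288


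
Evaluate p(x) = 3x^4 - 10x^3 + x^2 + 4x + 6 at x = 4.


Using direct substitution:
  3 * (4)^4 = 768
  -10 * (4)^3 = -640
  1 * (4)^2 = 16
  4 * (4)^1 = 16
  constant: 6
Sum = 768 - 640 + 16 + 16 + 6 = 166


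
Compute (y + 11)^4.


Expand (y + 11)^4 by repeated multiplication:
  (y + 11)^2 = y^2 + 22y + 121
  (y + 11)^3 = y^3 + 33y^2 + 363y + 1331
= y^4 + 44y^3 + 726y^2 + 5324y + 14641


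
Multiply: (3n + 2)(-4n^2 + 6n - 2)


Distribute each term of the first polynomial:
  (3n)(-4n^2 + 6n - 2) = -12n^3 + 18n^2 - 6n
  (2)(-4n^2 + 6n - 2) = -8n^2 + 12n - 4
Sum: -12n^3 + 10n^2 + 6n - 4


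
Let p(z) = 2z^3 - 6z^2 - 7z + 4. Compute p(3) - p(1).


p(3) = -17
p(1) = -7
p(3) - p(1) = -17 + 7 = -10


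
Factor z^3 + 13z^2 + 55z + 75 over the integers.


Try integer roots (divisors of 75). z=-5: p(-5)=0.
Divide out (z + 5): quotient is z^2 + 8z + 15.
Factor the quadratic: (z + 3)(z + 5)
Result: (z + 5)(z + 3)(z + 5)


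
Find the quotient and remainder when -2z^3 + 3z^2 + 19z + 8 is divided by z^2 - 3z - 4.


(-2z^3 + 3z^2 + 19z + 8) / (z^2 - 3z - 4)
Step 1: -2z * (z^2 - 3z - 4) = -2z^3 + 6z^2 + 8z; subtract.
Step 2: -3 * (z^2 - 3z - 4) = -3z^2 + 9z + 12; subtract.
Quotient: -2z - 3, Remainder: 2z - 4


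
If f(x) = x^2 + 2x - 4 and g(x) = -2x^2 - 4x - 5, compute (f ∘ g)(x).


Substitute g(x) into f:
f(g(x)) = 1*(-2x^2 - 4x - 5)^2 + 2*(-2x^2 - 4x - 5) + (-4)
(-2x^2 - 4x - 5)^2 = 4x^4 + 16x^3 + 36x^2 + 40x + 25
Expand and combine: 4x^4 + 16x^3 + 32x^2 + 32x + 11


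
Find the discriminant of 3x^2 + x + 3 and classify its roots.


D = b^2 - 4ac = (1)^2 - 4(3)(3) = 1 - 36 = -35
Since D < 0: two complex conjugate roots (no real roots)


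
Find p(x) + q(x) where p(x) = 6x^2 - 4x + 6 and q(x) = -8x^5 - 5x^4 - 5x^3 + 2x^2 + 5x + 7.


Align terms by degree and add:
  6x^2 - 4x + 6
  -8x^5 - 5x^4 - 5x^3 + 2x^2 + 5x + 7
= -8x^5 - 5x^4 - 5x^3 + 8x^2 + x + 13


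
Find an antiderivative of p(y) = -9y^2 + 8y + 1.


Reverse power rule on each term:
  ∫ -9y^2 dy = -3y^3
  ∫ 8y dy = 4y^2
  ∫ 1 dy = y
F(y) = -3y^3 + 4y^2 + y + C


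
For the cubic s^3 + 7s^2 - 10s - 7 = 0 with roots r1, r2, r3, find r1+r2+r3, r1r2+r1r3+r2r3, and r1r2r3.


Monic cubic s^3+bs^2+cs+d=0: sum=-b, pairwise sum=c, product=-d.
b=7, c=-10, d=-7
r1+r2+r3 = -7
r1r2+r1r3+r2r3 = -10
r1r2r3 = 7


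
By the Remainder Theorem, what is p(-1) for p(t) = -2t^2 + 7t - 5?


By the Remainder Theorem, the remainder equals p(-1):
  -2*(-1)^2 = -2
  7*(-1)^1 = -7
  constant: -5
Sum: -2 - 7 - 5 = -14


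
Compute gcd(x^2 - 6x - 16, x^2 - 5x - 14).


Factor each:
  x^2 - 6x - 16 = (x + 2)(x - 8)
  x^2 - 5x - 14 = (x + 2)(x - 7)
Common monic factor: x + 2


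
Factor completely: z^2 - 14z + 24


Roots satisfy r1 + r2 = -b/a = 14 and r1*r2 = c/a = 24.
So r1 = 2, r2 = 12.
z^2 - 14z + 24 = (z - r1)(z - r2) = (z - 2)(z - 12)


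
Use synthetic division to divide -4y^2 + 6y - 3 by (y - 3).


Synthetic division with c = 3. Coefficients: -4, 6, -3
Bring down -4.
  -4 * 3 = -12; -12 + 6 = -6
  -6 * 3 = -18; -18 - 3 = -21
Quotient: -4y - 6, Remainder: -21


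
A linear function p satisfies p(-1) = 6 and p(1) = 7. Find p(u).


p(u) = mu + b. Using p(-1)=6, p(1)=7:
m = (6 - 7)/(-1 - 1) = -1/-2 = 1/2
b = 6 - m*(-1) = 6 + 1/2 = 13/2
p(u) = (1/2)u + (13/2)


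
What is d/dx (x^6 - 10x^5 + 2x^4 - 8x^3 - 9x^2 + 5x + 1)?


Apply the power rule term by term:
  d/dx(x^6) = 6x^5
  d/dx(-10x^5) = -50x^4
  d/dx(2x^4) = 8x^3
  d/dx(-8x^3) = -24x^2
  d/dx(-9x^2) = -18x
  d/dx(5x) = 5
  d/dx(1) = 0
p'(x) = 6x^5 - 50x^4 + 8x^3 - 24x^2 - 18x + 5


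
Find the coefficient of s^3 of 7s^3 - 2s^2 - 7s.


Read off the coefficient of s^3: 7


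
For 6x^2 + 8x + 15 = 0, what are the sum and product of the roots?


For ax^2+bx+c=0: sum = -b/a, product = c/a.
a=6, b=8, c=15
Sum = -(8)/6 = -4/3
Product = (15)/6 = 5/2


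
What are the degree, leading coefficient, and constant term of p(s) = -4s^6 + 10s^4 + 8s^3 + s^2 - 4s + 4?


Highest power of s is 6, with coefficient -4. Constant term is 4.
Degree = 6, leading coefficient = -4, constant term = 4


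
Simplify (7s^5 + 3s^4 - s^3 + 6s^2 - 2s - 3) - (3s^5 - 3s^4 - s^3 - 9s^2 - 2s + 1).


Distribute the minus sign:
  (7s^5 + 3s^4 - s^3 + 6s^2 - 2s - 3)
- (3s^5 - 3s^4 - s^3 - 9s^2 - 2s + 1)
Negate second polynomial: -3s^5 + 3s^4 + s^3 + 9s^2 + 2s - 1
Add: 4s^5 + 6s^4 + 15s^2 - 4


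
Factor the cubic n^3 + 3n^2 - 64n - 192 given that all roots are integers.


Try integer roots (divisors of -192). n=-8: p(-8)=0.
Divide out (n + 8): quotient is n^2 - 5n - 24.
Factor the quadratic: (n + 3)(n - 8)
Result: (n + 8)(n + 3)(n - 8)


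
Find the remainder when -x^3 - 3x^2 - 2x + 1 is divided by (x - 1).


By the Remainder Theorem, the remainder equals p(1):
  -1*(1)^3 = -1
  -3*(1)^2 = -3
  -2*(1)^1 = -2
  constant: 1
Sum: -1 - 3 - 2 + 1 = -5


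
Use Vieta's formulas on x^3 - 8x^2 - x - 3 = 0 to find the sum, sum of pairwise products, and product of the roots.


Monic cubic x^3+bx^2+cx+d=0: sum=-b, pairwise sum=c, product=-d.
b=-8, c=-1, d=-3
r1+r2+r3 = 8
r1r2+r1r3+r2r3 = -1
r1r2r3 = 3


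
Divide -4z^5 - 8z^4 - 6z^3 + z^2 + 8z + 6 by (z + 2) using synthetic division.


Synthetic division with c = -2. Coefficients: -4, -8, -6, 1, 8, 6
Bring down -4.
  -4 * -2 = 8; 8 - 8 = 0
  0 * -2 = 0; 0 - 6 = -6
  -6 * -2 = 12; 12 + 1 = 13
  13 * -2 = -26; -26 + 8 = -18
  -18 * -2 = 36; 36 + 6 = 42
Quotient: -4z^4 - 6z^2 + 13z - 18, Remainder: 42


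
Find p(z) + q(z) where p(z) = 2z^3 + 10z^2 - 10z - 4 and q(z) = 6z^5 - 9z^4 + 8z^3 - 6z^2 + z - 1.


Align terms by degree and add:
  2z^3 + 10z^2 - 10z - 4
+ 6z^5 - 9z^4 + 8z^3 - 6z^2 + z - 1
= 6z^5 - 9z^4 + 10z^3 + 4z^2 - 9z - 5


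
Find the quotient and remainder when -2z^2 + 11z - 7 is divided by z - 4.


(-2z^2 + 11z - 7) / (z - 4)
Step 1: -2z * (z - 4) = -2z^2 + 8z; subtract.
Step 2: 3 * (z - 4) = 3z - 12; subtract.
Quotient: -2z + 3, Remainder: 5


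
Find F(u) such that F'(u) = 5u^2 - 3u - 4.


Reverse power rule on each term:
  ∫ 5u^2 du = (5/3)u^3
  ∫ -3u du = -(3/2)u^2
  ∫ -4 du = -4u
F(u) = (5/3)u^3 - (3/2)u^2 - 4u + C


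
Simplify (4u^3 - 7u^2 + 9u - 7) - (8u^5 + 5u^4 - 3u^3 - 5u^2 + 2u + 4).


Distribute the minus sign:
  (4u^3 - 7u^2 + 9u - 7)
- (8u^5 + 5u^4 - 3u^3 - 5u^2 + 2u + 4)
Negate second polynomial: -8u^5 - 5u^4 + 3u^3 + 5u^2 - 2u - 4
Add: -8u^5 - 5u^4 + 7u^3 - 2u^2 + 7u - 11


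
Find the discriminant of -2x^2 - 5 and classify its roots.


D = b^2 - 4ac = (0)^2 - 4(-2)(-5) = 0 - 40 = -40
Since D < 0: two complex conjugate roots (no real roots)


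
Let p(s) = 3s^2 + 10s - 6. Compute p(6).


Using direct substitution:
  3 * (6)^2 = 108
  10 * (6)^1 = 60
  constant: -6
Sum = 108 + 60 - 6 = 162


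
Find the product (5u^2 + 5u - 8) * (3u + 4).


Distribute each term of the first polynomial:
  (5u^2)(3u + 4) = 15u^3 + 20u^2
  (5u)(3u + 4) = 15u^2 + 20u
  (-8)(3u + 4) = -24u - 32
Sum: 15u^3 + 35u^2 - 4u - 32


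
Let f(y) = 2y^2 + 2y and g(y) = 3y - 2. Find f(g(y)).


Substitute g(y) into f:
f(g(y)) = 2*(3y - 2)^2 + 2*(3y - 2)
(3y - 2)^2 = 9y^2 - 12y + 4
Expand and combine: 18y^2 - 18y + 4


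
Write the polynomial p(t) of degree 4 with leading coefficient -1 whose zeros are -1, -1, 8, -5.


p(t) = -(t + 1)(t + 1)(t - 8)(t + 5)
Expand: -t^4 + t^3 + 45t^2 + 83t + 40


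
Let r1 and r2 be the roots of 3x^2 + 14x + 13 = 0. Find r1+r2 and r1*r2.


For ax^2+bx+c=0: sum = -b/a, product = c/a.
a=3, b=14, c=13
Sum = -(14)/3 = -14/3
Product = (13)/3 = 13/3


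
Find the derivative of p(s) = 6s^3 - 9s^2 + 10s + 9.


Apply the power rule term by term:
  d/ds(6s^3) = 18s^2
  d/ds(-9s^2) = -18s
  d/ds(10s) = 10
  d/ds(9) = 0
p'(s) = 18s^2 - 18s + 10


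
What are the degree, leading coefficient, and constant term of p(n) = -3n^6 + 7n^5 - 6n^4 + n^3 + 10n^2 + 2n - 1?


Highest power of n is 6, with coefficient -3. Constant term is -1.
Degree = 6, leading coefficient = -3, constant term = -1


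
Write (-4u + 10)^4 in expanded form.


Expand (-4u + 10)^4 by repeated multiplication:
  (-4u + 10)^2 = 16u^2 - 80u + 100
  (-4u + 10)^3 = -64u^3 + 480u^2 - 1200u + 1000
= 256u^4 - 2560u^3 + 9600u^2 - 16000u + 10000


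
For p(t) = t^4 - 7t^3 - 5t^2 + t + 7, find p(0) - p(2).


p(0) = 7
p(2) = -51
p(0) - p(2) = 7 + 51 = 58


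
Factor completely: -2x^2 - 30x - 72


Roots satisfy r1 + r2 = -b/a = -15 and r1*r2 = c/a = 36.
So r1 = -3, r2 = -12.
-2x^2 - 30x - 72 = -2(x - r1)(x - r2) = -2(x + 3)(x + 12)


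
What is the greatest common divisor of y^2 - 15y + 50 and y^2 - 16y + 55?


Factor each:
  y^2 - 15y + 50 = (y - 5)(y - 10)
  y^2 - 16y + 55 = (y - 5)(y - 11)
Common monic factor: y - 5


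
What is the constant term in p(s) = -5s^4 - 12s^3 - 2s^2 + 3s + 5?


Read off the constant term: 5


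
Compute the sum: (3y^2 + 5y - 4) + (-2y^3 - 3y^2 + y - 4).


Align terms by degree and add:
  3y^2 + 5y - 4
  -2y^3 - 3y^2 + y - 4
= -2y^3 + 6y - 8


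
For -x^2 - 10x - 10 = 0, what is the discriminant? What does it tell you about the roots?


D = b^2 - 4ac = (-10)^2 - 4(-1)(-10) = 100 - 40 = 60
Since D > 0: two distinct irrational roots


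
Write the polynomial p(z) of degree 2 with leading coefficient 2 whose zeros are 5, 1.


p(z) = 2(z - 5)(z - 1)
Expand: 2z^2 - 12z + 10


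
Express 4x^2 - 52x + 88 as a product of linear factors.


Roots satisfy r1 + r2 = -b/a = 13 and r1*r2 = c/a = 22.
So r1 = 2, r2 = 11.
4x^2 - 52x + 88 = 4(x - r1)(x - r2) = 4(x - 2)(x - 11)


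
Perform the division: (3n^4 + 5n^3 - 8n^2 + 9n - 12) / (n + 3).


(3n^4 + 5n^3 - 8n^2 + 9n - 12) / (n + 3)
Step 1: 3n^3 * (n + 3) = 3n^4 + 9n^3; subtract.
Step 2: -4n^2 * (n + 3) = -4n^3 - 12n^2; subtract.
Step 3: 4n * (n + 3) = 4n^2 + 12n; subtract.
Step 4: -3 * (n + 3) = -3n - 9; subtract.
Quotient: 3n^3 - 4n^2 + 4n - 3, Remainder: -3


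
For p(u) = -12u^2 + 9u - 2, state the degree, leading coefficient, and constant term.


Highest power of u is 2, with coefficient -12. Constant term is -2.
Degree = 2, leading coefficient = -12, constant term = -2


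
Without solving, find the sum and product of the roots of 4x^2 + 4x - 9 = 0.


For ax^2+bx+c=0: sum = -b/a, product = c/a.
a=4, b=4, c=-9
Sum = -(4)/4 = -1
Product = (-9)/4 = -9/4


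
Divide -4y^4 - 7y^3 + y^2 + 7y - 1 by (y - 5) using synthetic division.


Synthetic division with c = 5. Coefficients: -4, -7, 1, 7, -1
Bring down -4.
  -4 * 5 = -20; -20 - 7 = -27
  -27 * 5 = -135; -135 + 1 = -134
  -134 * 5 = -670; -670 + 7 = -663
  -663 * 5 = -3315; -3315 - 1 = -3316
Quotient: -4y^3 - 27y^2 - 134y - 663, Remainder: -3316


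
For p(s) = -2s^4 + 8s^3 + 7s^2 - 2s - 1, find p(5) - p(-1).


p(5) = -86
p(-1) = -2
p(5) - p(-1) = -86 + 2 = -84


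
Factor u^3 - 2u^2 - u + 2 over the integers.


Try integer roots (divisors of 2). u=1: p(1)=0.
Divide out (u - 1): quotient is u^2 - u - 2.
Factor the quadratic: (u - 2)(u + 1)
Result: (u - 1)(u - 2)(u + 1)


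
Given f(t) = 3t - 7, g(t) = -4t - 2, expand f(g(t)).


Substitute g(t) into f:
f(g(t)) = 3*(-4t - 2) + (-7)
Expand and combine: -12t - 13


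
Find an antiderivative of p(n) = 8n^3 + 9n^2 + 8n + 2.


Reverse power rule on each term:
  ∫ 8n^3 dn = 2n^4
  ∫ 9n^2 dn = 3n^3
  ∫ 8n dn = 4n^2
  ∫ 2 dn = 2n
F(n) = 2n^4 + 3n^3 + 4n^2 + 2n + C


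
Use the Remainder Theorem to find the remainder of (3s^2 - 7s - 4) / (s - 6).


By the Remainder Theorem, the remainder equals p(6):
  3*(6)^2 = 108
  -7*(6)^1 = -42
  constant: -4
Sum: 108 - 42 - 4 = 62


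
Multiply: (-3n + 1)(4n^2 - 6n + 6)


Distribute each term of the first polynomial:
  (-3n)(4n^2 - 6n + 6) = -12n^3 + 18n^2 - 18n
  (1)(4n^2 - 6n + 6) = 4n^2 - 6n + 6
Sum: -12n^3 + 22n^2 - 24n + 6


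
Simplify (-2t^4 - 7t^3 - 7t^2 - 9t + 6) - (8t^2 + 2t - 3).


Distribute the minus sign:
  (-2t^4 - 7t^3 - 7t^2 - 9t + 6)
- (8t^2 + 2t - 3)
Negate second polynomial: -8t^2 - 2t + 3
Add: -2t^4 - 7t^3 - 15t^2 - 11t + 9


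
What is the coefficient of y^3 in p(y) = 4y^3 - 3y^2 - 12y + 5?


Read off the coefficient of y^3: 4


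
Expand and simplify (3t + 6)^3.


Expand (3t + 6)^3 by repeated multiplication:
  (3t + 6)^2 = 9t^2 + 36t + 36
= 27t^3 + 162t^2 + 324t + 216


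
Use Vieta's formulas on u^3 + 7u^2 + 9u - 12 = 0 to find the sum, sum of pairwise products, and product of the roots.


Monic cubic u^3+bu^2+cu+d=0: sum=-b, pairwise sum=c, product=-d.
b=7, c=9, d=-12
r1+r2+r3 = -7
r1r2+r1r3+r2r3 = 9
r1r2r3 = 12


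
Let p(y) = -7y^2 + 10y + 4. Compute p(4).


Using direct substitution:
  -7 * (4)^2 = -112
  10 * (4)^1 = 40
  constant: 4
Sum = -112 + 40 + 4 = -68


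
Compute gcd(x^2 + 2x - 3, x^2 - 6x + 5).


Factor each:
  x^2 + 2x - 3 = (x - 1)(x + 3)
  x^2 - 6x + 5 = (x - 1)(x - 5)
Common monic factor: x - 1


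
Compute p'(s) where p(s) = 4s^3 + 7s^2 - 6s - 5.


Apply the power rule term by term:
  d/ds(4s^3) = 12s^2
  d/ds(7s^2) = 14s
  d/ds(-6s) = -6
  d/ds(-5) = 0
p'(s) = 12s^2 + 14s - 6


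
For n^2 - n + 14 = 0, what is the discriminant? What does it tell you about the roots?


D = b^2 - 4ac = (-1)^2 - 4(1)(14) = 1 - 56 = -55
Since D < 0: two complex conjugate roots (no real roots)


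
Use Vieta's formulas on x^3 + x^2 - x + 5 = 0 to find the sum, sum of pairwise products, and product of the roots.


Monic cubic x^3+bx^2+cx+d=0: sum=-b, pairwise sum=c, product=-d.
b=1, c=-1, d=5
r1+r2+r3 = -1
r1r2+r1r3+r2r3 = -1
r1r2r3 = -5


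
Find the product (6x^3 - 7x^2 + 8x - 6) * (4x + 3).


Distribute each term of the first polynomial:
  (6x^3)(4x + 3) = 24x^4 + 18x^3
  (-7x^2)(4x + 3) = -28x^3 - 21x^2
  (8x)(4x + 3) = 32x^2 + 24x
  (-6)(4x + 3) = -24x - 18
Sum: 24x^4 - 10x^3 + 11x^2 - 18


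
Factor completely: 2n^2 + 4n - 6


Roots satisfy r1 + r2 = -b/a = -2 and r1*r2 = c/a = -3.
So r1 = -3, r2 = 1.
2n^2 + 4n - 6 = 2(n - r1)(n - r2) = 2(n + 3)(n - 1)


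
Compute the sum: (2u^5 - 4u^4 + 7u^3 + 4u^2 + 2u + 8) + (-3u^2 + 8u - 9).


Align terms by degree and add:
  2u^5 - 4u^4 + 7u^3 + 4u^2 + 2u + 8
  -3u^2 + 8u - 9
= 2u^5 - 4u^4 + 7u^3 + u^2 + 10u - 1


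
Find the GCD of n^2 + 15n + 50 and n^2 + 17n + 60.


Factor each:
  n^2 + 15n + 50 = (n + 5)(n + 10)
  n^2 + 17n + 60 = (n + 5)(n + 12)
Common monic factor: n + 5


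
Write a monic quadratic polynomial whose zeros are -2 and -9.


p(n) = (n + 2)(n + 9)
Expand: n^2 + 11n + 18


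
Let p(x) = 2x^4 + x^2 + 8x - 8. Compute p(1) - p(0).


p(1) = 3
p(0) = -8
p(1) - p(0) = 3 + 8 = 11


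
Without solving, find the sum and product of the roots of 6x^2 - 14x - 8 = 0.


For ax^2+bx+c=0: sum = -b/a, product = c/a.
a=6, b=-14, c=-8
Sum = -(-14)/6 = 7/3
Product = (-8)/6 = -4/3


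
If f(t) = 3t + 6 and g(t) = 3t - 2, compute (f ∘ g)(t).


Substitute g(t) into f:
f(g(t)) = 3*(3t - 2) + 6
Expand and combine: 9t


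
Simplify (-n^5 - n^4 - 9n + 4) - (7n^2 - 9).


Distribute the minus sign:
  (-n^5 - n^4 - 9n + 4)
- (7n^2 - 9)
Negate second polynomial: -7n^2 + 9
Add: -n^5 - n^4 - 7n^2 - 9n + 13


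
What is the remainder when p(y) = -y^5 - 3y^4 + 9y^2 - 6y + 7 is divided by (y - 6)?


By the Remainder Theorem, the remainder equals p(6):
  -1*(6)^5 = -7776
  -3*(6)^4 = -3888
  0*(6)^3 = 0
  9*(6)^2 = 324
  -6*(6)^1 = -36
  constant: 7
Sum: -7776 - 3888 + 0 + 324 - 36 + 7 = -11369


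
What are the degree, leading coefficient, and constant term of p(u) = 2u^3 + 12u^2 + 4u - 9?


Highest power of u is 3, with coefficient 2. Constant term is -9.
Degree = 3, leading coefficient = 2, constant term = -9


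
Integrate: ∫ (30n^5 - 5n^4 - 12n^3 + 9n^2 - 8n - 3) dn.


Reverse power rule on each term:
  ∫ 30n^5 dn = 5n^6
  ∫ -5n^4 dn = -n^5
  ∫ -12n^3 dn = -3n^4
  ∫ 9n^2 dn = 3n^3
  ∫ -8n dn = -4n^2
  ∫ -3 dn = -3n
F(n) = 5n^6 - n^5 - 3n^4 + 3n^3 - 4n^2 - 3n + C


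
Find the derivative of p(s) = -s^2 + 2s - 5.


Apply the power rule term by term:
  d/ds(-s^2) = -2s
  d/ds(2s) = 2
  d/ds(-5) = 0
p'(s) = -2s + 2


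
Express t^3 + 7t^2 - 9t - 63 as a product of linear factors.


Try integer roots (divisors of -63). t=-7: p(-7)=0.
Divide out (t + 7): quotient is t^2 - 9.
Factor the quadratic: (t - 3)(t + 3)
Result: (t + 7)(t - 3)(t + 3)


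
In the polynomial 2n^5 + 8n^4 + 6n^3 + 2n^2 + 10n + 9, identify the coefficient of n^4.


Read off the coefficient of n^4: 8


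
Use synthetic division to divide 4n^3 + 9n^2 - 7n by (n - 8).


Synthetic division with c = 8. Coefficients: 4, 9, -7, 0
Bring down 4.
  4 * 8 = 32; 32 + 9 = 41
  41 * 8 = 328; 328 - 7 = 321
  321 * 8 = 2568; 2568 + 0 = 2568
Quotient: 4n^2 + 41n + 321, Remainder: 2568


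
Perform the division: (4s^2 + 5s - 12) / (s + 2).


(4s^2 + 5s - 12) / (s + 2)
Step 1: 4s * (s + 2) = 4s^2 + 8s; subtract.
Step 2: -3 * (s + 2) = -3s - 6; subtract.
Quotient: 4s - 3, Remainder: -6


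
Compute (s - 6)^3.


Expand (s - 6)^3 by repeated multiplication:
  (s - 6)^2 = s^2 - 12s + 36
= s^3 - 18s^2 + 108s - 216


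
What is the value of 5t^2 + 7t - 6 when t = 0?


Using direct substitution:
  5 * (0)^2 = 0
  7 * (0)^1 = 0
  constant: -6
Sum = 0 + 0 - 6 = -6


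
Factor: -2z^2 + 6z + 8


Roots satisfy r1 + r2 = -b/a = 3 and r1*r2 = c/a = -4.
So r1 = 4, r2 = -1.
-2z^2 + 6z + 8 = -2(z - r1)(z - r2) = -2(z - 4)(z + 1)


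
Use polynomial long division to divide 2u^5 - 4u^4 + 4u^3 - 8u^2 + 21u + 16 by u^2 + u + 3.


(2u^5 - 4u^4 + 4u^3 - 8u^2 + 21u + 16) / (u^2 + u + 3)
Step 1: 2u^3 * (u^2 + u + 3) = 2u^5 + 2u^4 + 6u^3; subtract.
Step 2: -6u^2 * (u^2 + u + 3) = -6u^4 - 6u^3 - 18u^2; subtract.
Step 3: 4u * (u^2 + u + 3) = 4u^3 + 4u^2 + 12u; subtract.
Step 4: 6 * (u^2 + u + 3) = 6u^2 + 6u + 18; subtract.
Quotient: 2u^3 - 6u^2 + 4u + 6, Remainder: 3u - 2


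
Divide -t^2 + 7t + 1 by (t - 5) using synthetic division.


Synthetic division with c = 5. Coefficients: -1, 7, 1
Bring down -1.
  -1 * 5 = -5; -5 + 7 = 2
  2 * 5 = 10; 10 + 1 = 11
Quotient: -t + 2, Remainder: 11


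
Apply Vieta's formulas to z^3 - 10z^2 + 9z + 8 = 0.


Monic cubic z^3+bz^2+cz+d=0: sum=-b, pairwise sum=c, product=-d.
b=-10, c=9, d=8
r1+r2+r3 = 10
r1r2+r1r3+r2r3 = 9
r1r2r3 = -8


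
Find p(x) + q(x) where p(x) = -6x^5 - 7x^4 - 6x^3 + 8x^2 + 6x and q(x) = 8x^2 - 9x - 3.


Align terms by degree and add:
  -6x^5 - 7x^4 - 6x^3 + 8x^2 + 6x
+ 8x^2 - 9x - 3
= -6x^5 - 7x^4 - 6x^3 + 16x^2 - 3x - 3


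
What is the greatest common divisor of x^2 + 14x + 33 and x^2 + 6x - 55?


Factor each:
  x^2 + 14x + 33 = (x + 11)(x + 3)
  x^2 + 6x - 55 = (x + 11)(x - 5)
Common monic factor: x + 11


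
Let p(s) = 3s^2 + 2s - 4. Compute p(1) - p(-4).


p(1) = 1
p(-4) = 36
p(1) - p(-4) = 1 - 36 = -35


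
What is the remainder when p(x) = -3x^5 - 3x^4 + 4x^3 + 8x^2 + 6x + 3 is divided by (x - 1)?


By the Remainder Theorem, the remainder equals p(1):
  -3*(1)^5 = -3
  -3*(1)^4 = -3
  4*(1)^3 = 4
  8*(1)^2 = 8
  6*(1)^1 = 6
  constant: 3
Sum: -3 - 3 + 4 + 8 + 6 + 3 = 15


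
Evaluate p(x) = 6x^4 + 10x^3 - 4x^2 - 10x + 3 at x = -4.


Using direct substitution:
  6 * (-4)^4 = 1536
  10 * (-4)^3 = -640
  -4 * (-4)^2 = -64
  -10 * (-4)^1 = 40
  constant: 3
Sum = 1536 - 640 - 64 + 40 + 3 = 875


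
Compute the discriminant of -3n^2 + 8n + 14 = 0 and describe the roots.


D = b^2 - 4ac = (8)^2 - 4(-3)(14) = 64 + 168 = 232
Since D > 0: two distinct irrational roots


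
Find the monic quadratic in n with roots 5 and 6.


p(n) = (n - 5)(n - 6)
Expand: n^2 - 11n + 30


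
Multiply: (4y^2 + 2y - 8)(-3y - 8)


Distribute each term of the first polynomial:
  (4y^2)(-3y - 8) = -12y^3 - 32y^2
  (2y)(-3y - 8) = -6y^2 - 16y
  (-8)(-3y - 8) = 24y + 64
Sum: -12y^3 - 38y^2 + 8y + 64


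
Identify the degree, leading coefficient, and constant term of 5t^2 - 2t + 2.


Highest power of t is 2, with coefficient 5. Constant term is 2.
Degree = 2, leading coefficient = 5, constant term = 2


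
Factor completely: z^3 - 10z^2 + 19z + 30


Try integer roots (divisors of 30). z=6: p(6)=0.
Divide out (z - 6): quotient is z^2 - 4z - 5.
Factor the quadratic: (z + 1)(z - 5)
Result: (z - 6)(z + 1)(z - 5)


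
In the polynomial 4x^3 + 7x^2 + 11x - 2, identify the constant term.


Read off the constant term: -2


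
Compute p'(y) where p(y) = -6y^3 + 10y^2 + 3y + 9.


Apply the power rule term by term:
  d/dy(-6y^3) = -18y^2
  d/dy(10y^2) = 20y
  d/dy(3y) = 3
  d/dy(9) = 0
p'(y) = -18y^2 + 20y + 3


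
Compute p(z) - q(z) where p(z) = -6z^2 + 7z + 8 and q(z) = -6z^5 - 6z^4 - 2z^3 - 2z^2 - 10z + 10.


Distribute the minus sign:
  (-6z^2 + 7z + 8)
- (-6z^5 - 6z^4 - 2z^3 - 2z^2 - 10z + 10)
Negate second polynomial: 6z^5 + 6z^4 + 2z^3 + 2z^2 + 10z - 10
Add: 6z^5 + 6z^4 + 2z^3 - 4z^2 + 17z - 2


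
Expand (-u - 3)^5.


Expand (-u - 3)^5 by repeated multiplication:
  (-u - 3)^2 = u^2 + 6u + 9
  (-u - 3)^3 = -u^3 - 9u^2 - 27u - 27
  (-u - 3)^4 = u^4 + 12u^3 + 54u^2 + 108u + 81
= -u^5 - 15u^4 - 90u^3 - 270u^2 - 405u - 243


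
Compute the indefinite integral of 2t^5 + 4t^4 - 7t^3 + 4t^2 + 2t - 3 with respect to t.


Reverse power rule on each term:
  ∫ 2t^5 dt = (1/3)t^6
  ∫ 4t^4 dt = (4/5)t^5
  ∫ -7t^3 dt = -(7/4)t^4
  ∫ 4t^2 dt = (4/3)t^3
  ∫ 2t dt = t^2
  ∫ -3 dt = -3t
F(t) = (1/3)t^6 + (4/5)t^5 - (7/4)t^4 + (4/3)t^3 + t^2 - 3t + C


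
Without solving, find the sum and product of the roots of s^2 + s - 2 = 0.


For as^2+bs+c=0: sum = -b/a, product = c/a.
a=1, b=1, c=-2
Sum = -(1)/1 = -1
Product = (-2)/1 = -2


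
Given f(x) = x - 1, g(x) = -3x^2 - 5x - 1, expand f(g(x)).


Substitute g(x) into f:
f(g(x)) = 1*(-3x^2 - 5x - 1) + (-1)
Expand and combine: -3x^2 - 5x - 2


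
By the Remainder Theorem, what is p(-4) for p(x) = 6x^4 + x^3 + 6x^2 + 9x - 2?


By the Remainder Theorem, the remainder equals p(-4):
  6*(-4)^4 = 1536
  1*(-4)^3 = -64
  6*(-4)^2 = 96
  9*(-4)^1 = -36
  constant: -2
Sum: 1536 - 64 + 96 - 36 - 2 = 1530


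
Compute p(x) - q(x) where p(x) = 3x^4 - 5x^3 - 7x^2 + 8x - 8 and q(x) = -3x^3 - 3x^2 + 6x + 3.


Distribute the minus sign:
  (3x^4 - 5x^3 - 7x^2 + 8x - 8)
- (-3x^3 - 3x^2 + 6x + 3)
Negate second polynomial: 3x^3 + 3x^2 - 6x - 3
Add: 3x^4 - 2x^3 - 4x^2 + 2x - 11


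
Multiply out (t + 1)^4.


Expand (t + 1)^4 by repeated multiplication:
  (t + 1)^2 = t^2 + 2t + 1
  (t + 1)^3 = t^3 + 3t^2 + 3t + 1
= t^4 + 4t^3 + 6t^2 + 4t + 1


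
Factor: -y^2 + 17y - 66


Roots satisfy r1 + r2 = -b/a = 17 and r1*r2 = c/a = 66.
So r1 = 11, r2 = 6.
-y^2 + 17y - 66 = -(y - r1)(y - r2) = -(y - 11)(y - 6)


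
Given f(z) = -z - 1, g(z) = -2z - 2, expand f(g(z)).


Substitute g(z) into f:
f(g(z)) = -1*(-2z - 2) + (-1)
Expand and combine: 2z + 1


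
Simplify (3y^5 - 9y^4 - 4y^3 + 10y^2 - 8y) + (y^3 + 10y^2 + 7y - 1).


Align terms by degree and add:
  3y^5 - 9y^4 - 4y^3 + 10y^2 - 8y
+ y^3 + 10y^2 + 7y - 1
= 3y^5 - 9y^4 - 3y^3 + 20y^2 - y - 1


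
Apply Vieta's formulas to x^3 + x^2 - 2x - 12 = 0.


Monic cubic x^3+bx^2+cx+d=0: sum=-b, pairwise sum=c, product=-d.
b=1, c=-2, d=-12
r1+r2+r3 = -1
r1r2+r1r3+r2r3 = -2
r1r2r3 = 12


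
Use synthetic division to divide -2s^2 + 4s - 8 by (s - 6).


Synthetic division with c = 6. Coefficients: -2, 4, -8
Bring down -2.
  -2 * 6 = -12; -12 + 4 = -8
  -8 * 6 = -48; -48 - 8 = -56
Quotient: -2s - 8, Remainder: -56
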